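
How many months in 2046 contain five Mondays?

A month of length L has five Mondays iff its first Monday is on day ≤ L−28 (so day 1–3 in a 31-day month, 1–2 in a 30-day month, day 1 in a leap February).
Checking each month of 2046: Jan starts Mon (31d) ✓; Feb starts Thu (28d); Mar starts Thu (31d); Apr starts Sun (30d) ✓; May starts Tue (31d); Jun starts Fri (30d); Jul starts Sun (31d) ✓; Aug starts Wed (31d); Sep starts Sat (30d); Oct starts Mon (31d) ✓; Nov starts Thu (30d); Dec starts Sat (31d) ✓.
Five-Monday months: January, April, July, October, December → 5.

5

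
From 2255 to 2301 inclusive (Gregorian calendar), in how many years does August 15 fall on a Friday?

Track August 15's weekday year by year (advancing +1, or +2 across a Feb 29):
  2255: Wed  2256: Fri (+2) ✓  2257: Sat (+1)  2258: Sun (+1)  2259: Mon (+1)
  2260: Wed (+2)  2261: Thu (+1)  2262: Fri (+1) ✓  2263: Sat (+1)  2264: Mon (+2)
  2265: Tue (+1)  2266: Wed (+1)  2267: Thu (+1)  2268: Sat (+2)  … (19 more years) …
  2288: Wed (+2)  2289: Thu (+1)  2290: Fri (+1) ✓  2291: Sat (+1)  2292: Mon (+2)
  2293: Tue (+1)  2294: Wed (+1)  2295: Thu (+1)  2296: Sat (+2)  2297: Sun (+1)
  2298: Mon (+1)  2299: Tue (+1)  2300: Wed (+1)  2301: Thu (+1)
Friday years: 2256, 2262, 2273, 2279, 2284, 2290 — 6 in total.

6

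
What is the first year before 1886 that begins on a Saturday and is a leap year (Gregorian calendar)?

1876

Jan 1 advances by 2 weekdays after a leap year and by 1 after a common year.
1886: Jan 1 is Friday.
1885: Thursday
1884: Tuesday (leap)
1883: Monday
1882: Sunday
1881: Saturday
1880: Thursday (leap)
1879: Wednesday
1878: Tuesday
1877: Monday
1876: Saturday (leap)
1876 begins on a Saturday and is a leap year.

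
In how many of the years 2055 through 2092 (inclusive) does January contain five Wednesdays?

17

January has 31 days; it has five Wednesdays when Wednesday falls among the first (month-length − 28) days — i.e. when January 1 is one of Wednesday/Tuesday/Monday.
January 1 by year: 2055:Fri 2056:Sat 2057:Mon✓ 2058:Tue✓ 2059:Wed✓ 2060:Thu 2061:Sat 2062:Sun 2063:Mon✓ 2064:Tue✓ 2065:Thu 2066:Fri 2067:Sat 2068:Sun 2069:Tue✓ …(8 more)… 2078:Sat 2079:Sun 2080:Mon✓ 2081:Wed✓ 2082:Thu 2083:Fri 2084:Sat 2085:Mon✓ 2086:Tue✓ 2087:Wed✓ 2088:Thu 2089:Sat 2090:Sun 2091:Mon✓ 2092:Tue✓
Years with five Wednesdays: 2057, 2058, 2059, 2063, 2064, 2069, 2070, 2074, 2075, 2076, 2080, 2081, 2085, 2086, 2087, 2091, 2092 → 17.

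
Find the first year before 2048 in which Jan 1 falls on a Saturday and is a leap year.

Jan 1 advances by 2 weekdays after a leap year and by 1 after a common year.
2048: Jan 1 is Wednesday (leap).
2047: Tuesday
2046: Monday
2045: Sunday
2044: Friday (leap)
2043: Thursday
2042: Wednesday
2041: Tuesday
2040: Sunday (leap)
2039: Saturday
2038: Friday
2037: Thursday
2036: Tuesday (leap)
2035: Monday
2034: Sunday
2033: Saturday
2032: Thursday (leap)
2031: Wednesday
2030: Tuesday
2029: Monday
2028: Saturday (leap)
2028 begins on a Saturday and is a leap year.

2028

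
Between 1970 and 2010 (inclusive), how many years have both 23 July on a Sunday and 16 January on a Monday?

Check each year's weekday for 23 July and 16 January:
  1970: Thu/Fri  1971: Fri/Sat  1972: Sun/Sun  1973: Mon/Tue  1974: Tue/Wed  1975: Wed/Thu  1976: Fri/Fri  1977: Sat/Sun  1978: Sun/Mon ✓  1979: Mon/Tue  1980: Wed/Wed  1981: Thu/Fri  1982: Fri/Sat  1983: Sat/Sun  …(13 more)…  1997: Wed/Thu  1998: Thu/Fri  1999: Fri/Sat  2000: Sun/Sun  2001: Mon/Tue  2002: Tue/Wed  2003: Wed/Thu  2004: Fri/Fri  2005: Sat/Sun  2006: Sun/Mon ✓  2007: Mon/Tue  2008: Wed/Wed  2009: Thu/Fri  2010: Fri/Sat
Both conditions hold in: 1978, 1989, 1995, 2006 — 4.

4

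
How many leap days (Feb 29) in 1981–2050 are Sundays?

Leap years in 1981–2050: 17 of them.
Feb 29 weekday advances by 5 (mod 7) from one leap year to the next four years later (or differs when a century non-leap intervenes).
Leap-day weekdays: 1984:Wed 1988:Mon 1992:Sat 1996:Thu 2000:Tue 2004:Sun✓ 2008:Fri 2012:Wed 2016:Mon 2020:Sat 2024:Thu 2028:Tue 2032:Sun✓ 2036:Fri 2040:Wed 2044:Mon 2048:Sat
Sunday: 2004, 2032 → 2.

2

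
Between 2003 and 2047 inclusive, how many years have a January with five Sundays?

19

January has 31 days; it has five Sundays when Sunday falls among the first (month-length − 28) days — i.e. when January 1 is one of Sunday/Saturday/Friday.
January 1 by year: 2003:Wed 2004:Thu 2005:Sat✓ 2006:Sun✓ 2007:Mon 2008:Tue 2009:Thu 2010:Fri✓ 2011:Sat✓ 2012:Sun✓ 2013:Tue 2014:Wed 2015:Thu 2016:Fri✓ 2017:Sun✓ …(15 more)… 2033:Sat✓ 2034:Sun✓ 2035:Mon 2036:Tue 2037:Thu 2038:Fri✓ 2039:Sat✓ 2040:Sun✓ 2041:Tue 2042:Wed 2043:Thu 2044:Fri✓ 2045:Sun✓ 2046:Mon 2047:Tue
Years with five Sundays: 2005, 2006, 2010, 2011, 2012, 2016, 2017, 2021, 2022, 2023, 2027, 2028, 2033, 2034, 2038, 2039, 2040, 2044, 2045 → 19.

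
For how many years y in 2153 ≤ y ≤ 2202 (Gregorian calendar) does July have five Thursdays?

July has 31 days; it has five Thursdays when Thursday falls among the first (month-length − 28) days — i.e. when July 1 is one of Thursday/Wednesday/Tuesday.
July 1 by year: 2153:Sun 2154:Mon 2155:Tue✓ 2156:Thu✓ 2157:Fri 2158:Sat 2159:Sun 2160:Tue✓ 2161:Wed✓ 2162:Thu✓ 2163:Fri 2164:Sun 2165:Mon 2166:Tue✓ 2167:Wed✓ …(20 more)… 2188:Tue✓ 2189:Wed✓ 2190:Thu✓ 2191:Fri 2192:Sun 2193:Mon 2194:Tue✓ 2195:Wed✓ 2196:Fri 2197:Sat 2198:Sun 2199:Mon 2200:Tue✓ 2201:Wed✓ 2202:Thu✓
Years with five Thursdays: 2155, 2156, 2160, 2161, 2162, 2166, 2167, 2172, 2173, 2177, 2178, 2179, 2183, 2184, 2188, 2189, 2190, 2194, 2195, 2200, 2201, 2202 → 22.

22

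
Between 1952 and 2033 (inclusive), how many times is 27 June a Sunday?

Track 27 June's weekday year by year (advancing +1, or +2 across a Feb 29):
  1952: Fri  1953: Sat (+1)  1954: Sun (+1) ✓  1955: Mon (+1)  1956: Wed (+2)
  1957: Thu (+1)  1958: Fri (+1)  1959: Sat (+1)  1960: Mon (+2)  1961: Tue (+1)
  1962: Wed (+1)  1963: Thu (+1)  1964: Sat (+2)  1965: Sun (+1) ✓  … (54 more years) …
  2020: Sat (+2)  2021: Sun (+1) ✓  2022: Mon (+1)  2023: Tue (+1)  2024: Thu (+2)
  2025: Fri (+1)  2026: Sat (+1)  2027: Sun (+1) ✓  2028: Tue (+2)  2029: Wed (+1)
  2030: Thu (+1)  2031: Fri (+1)  2032: Sun (+2) ✓  2033: Mon (+1)
Sunday years: 1954, 1965, 1971, 1976, 1982, 1993, 1999, 2004, 2010, 2021, 2027, 2032 — 12 in total.

12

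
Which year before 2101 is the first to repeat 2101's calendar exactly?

2095

Two years share a calendar iff Jan 1 falls on the same weekday and both are leap or both are common. 2101: Jan 1 is Saturday, common year.
2100: Jan 1 Friday, common
2099: Jan 1 Thursday, common
2098: Jan 1 Wednesday, common
2097: Jan 1 Tuesday, common
2096: Jan 1 Sunday, leap
2095: Jan 1 Saturday, common
2095 matches on both conditions.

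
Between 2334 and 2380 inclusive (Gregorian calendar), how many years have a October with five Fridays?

20

October has 31 days; it has five Fridays when Friday falls among the first (month-length − 28) days — i.e. when October 1 is one of Friday/Thursday/Wednesday.
October 1 by year: 2334:Mon 2335:Tue 2336:Thu✓ 2337:Fri✓ 2338:Sat 2339:Sun 2340:Tue 2341:Wed✓ 2342:Thu✓ 2343:Fri✓ 2344:Sun 2345:Mon 2346:Tue 2347:Wed✓ 2348:Fri✓ …(17 more)… 2366:Sat 2367:Sun 2368:Tue 2369:Wed✓ 2370:Thu✓ 2371:Fri✓ 2372:Sun 2373:Mon 2374:Tue 2375:Wed✓ 2376:Fri✓ 2377:Sat 2378:Sun 2379:Mon 2380:Wed✓
Years with five Fridays: 2336, 2337, 2341, 2342, 2343, 2347, 2348, 2352, 2353, 2354, 2358, 2359, 2364, 2365, 2369, 2370, 2371, 2375, 2376, 2380 → 20.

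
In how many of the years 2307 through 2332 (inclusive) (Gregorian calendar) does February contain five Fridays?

February has 28 days (29 in leap years); it has five Fridays when Friday falls among the first (month-length − 28) days — i.e. when February 1 is Friday in a leap year (never in a common year).
February 1 by year: 2307:Fri 2308:Sat 2309:Mon 2310:Tue 2311:Wed 2312:Thu 2313:Sat 2314:Sun 2315:Mon 2316:Tue 2317:Thu 2318:Fri 2319:Sat 2320:Sun 2321:Tue 2322:Wed 2323:Thu 2324:Fri✓ 2325:Sun 2326:Mon 2327:Tue 2328:Wed 2329:Fri 2330:Sat 2331:Sun 2332:Mon
Years with five Fridays: 2324 → 1.

1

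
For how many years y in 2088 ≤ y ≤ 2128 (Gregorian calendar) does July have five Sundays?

17

July has 31 days; it has five Sundays when Sunday falls among the first (month-length − 28) days — i.e. when July 1 is one of Sunday/Saturday/Friday.
July 1 by year: 2088:Thu 2089:Fri✓ 2090:Sat✓ 2091:Sun✓ 2092:Tue 2093:Wed 2094:Thu 2095:Fri✓ 2096:Sun✓ 2097:Mon 2098:Tue 2099:Wed 2100:Thu 2101:Fri✓ 2102:Sat✓ …(11 more)… 2114:Sun✓ 2115:Mon 2116:Wed 2117:Thu 2118:Fri✓ 2119:Sat✓ 2120:Mon 2121:Tue 2122:Wed 2123:Thu 2124:Sat✓ 2125:Sun✓ 2126:Mon 2127:Tue 2128:Thu
Years with five Sundays: 2089, 2090, 2091, 2095, 2096, 2101, 2102, 2103, 2107, 2108, 2112, 2113, 2114, 2118, 2119, 2124, 2125 → 17.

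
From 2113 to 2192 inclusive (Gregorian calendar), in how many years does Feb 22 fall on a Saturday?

11

Track Feb 22's weekday year by year (advancing +1, or +2 across a Feb 29):
  2113: Wed  2114: Thu (+1)  2115: Fri (+1)  2116: Sat (+1) ✓  2117: Mon (+2)
  2118: Tue (+1)  2119: Wed (+1)  2120: Thu (+1)  2121: Sat (+2) ✓  2122: Sun (+1)
  2123: Mon (+1)  2124: Tue (+1)  2125: Thu (+2)  2126: Fri (+1)  … (52 more years) …
  2179: Mon (+1)  2180: Tue (+1)  2181: Thu (+2)  2182: Fri (+1)  2183: Sat (+1) ✓
  2184: Sun (+1)  2185: Tue (+2)  2186: Wed (+1)  2187: Thu (+1)  2188: Fri (+1)
  2189: Sun (+2)  2190: Mon (+1)  2191: Tue (+1)  2192: Wed (+1)
Saturday years: 2116, 2121, 2127, 2138, 2144, 2149, 2155, 2166, 2172, 2177, 2183 — 11 in total.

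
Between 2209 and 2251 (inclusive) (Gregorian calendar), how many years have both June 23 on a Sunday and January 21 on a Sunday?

2

Check each year's weekday for June 23 and January 21:
  2209: Fri/Sat  2210: Sat/Sun  2211: Sun/Mon  2212: Tue/Tue  2213: Wed/Thu  2214: Thu/Fri  2215: Fri/Sat  2216: Sun/Sun ✓  2217: Mon/Tue  2218: Tue/Wed  2219: Wed/Thu  2220: Fri/Fri  2221: Sat/Sun  2222: Sun/Mon  …(15 more)…  2238: Sat/Sun  2239: Sun/Mon  2240: Tue/Tue  2241: Wed/Thu  2242: Thu/Fri  2243: Fri/Sat  2244: Sun/Sun ✓  2245: Mon/Tue  2246: Tue/Wed  2247: Wed/Thu  2248: Fri/Fri  2249: Sat/Sun  2250: Sun/Mon  2251: Mon/Tue
Both conditions hold in: 2216, 2244 — 2.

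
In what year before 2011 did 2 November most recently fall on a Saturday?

2002

From one year to the next, a fixed date's weekday advances by 1, or by 2 when a Feb 29 lies between the two dates.
2011: November 2 is Wednesday.
2010: Tuesday (−1)
2009: Monday (−1)
2008: Sunday (−1)
2007: Friday (−2)
2006: Thursday (−1)
2005: Wednesday (−1)
2004: Tuesday (−1)
2003: Sunday (−2)
2002: Saturday (−1)
2 November falls on a Saturday in 2002.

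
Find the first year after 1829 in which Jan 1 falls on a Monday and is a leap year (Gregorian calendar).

1844

Jan 1 advances by 2 weekdays after a leap year and by 1 after a common year.
1829: Jan 1 is Thursday.
1830: Friday
1831: Saturday
1832: Sunday (leap)
1833: Tuesday
1834: Wednesday
1835: Thursday
1836: Friday (leap)
1837: Sunday
1838: Monday
1839: Tuesday
1840: Wednesday (leap)
1841: Friday
1842: Saturday
1843: Sunday
1844: Monday (leap)
1844 begins on a Monday and is a leap year.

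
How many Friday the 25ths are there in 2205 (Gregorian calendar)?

Check the 25th of each month of 2205: Jan 25: Fri, Feb 25: Mon, Mar 25: Mon, Apr 25: Thu, May 25: Sat, Jun 25: Tue, Jul 25: Thu, Aug 25: Sun, Sep 25: Wed, Oct 25: Fri, Nov 25: Mon, Dec 25: Wed.
Friday occurs in January, October — 2 months.

2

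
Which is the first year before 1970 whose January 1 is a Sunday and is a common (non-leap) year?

Jan 1 advances by 2 weekdays after a leap year and by 1 after a common year.
1970: Jan 1 is Thursday.
1969: Wednesday
1968: Monday (leap)
1967: Sunday
1967 begins on a Sunday and is a common year.

1967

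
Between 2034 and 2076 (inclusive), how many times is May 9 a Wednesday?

7

Track May 9's weekday year by year (advancing +1, or +2 across a Feb 29):
  2034: Tue  2035: Wed (+1) ✓  2036: Fri (+2)  2037: Sat (+1)  2038: Sun (+1)
  2039: Mon (+1)  2040: Wed (+2) ✓  2041: Thu (+1)  2042: Fri (+1)  2043: Sat (+1)
  2044: Mon (+2)  2045: Tue (+1)  2046: Wed (+1) ✓  2047: Thu (+1)  … (15 more years) …
  2063: Wed (+1) ✓  2064: Fri (+2)  2065: Sat (+1)  2066: Sun (+1)  2067: Mon (+1)
  2068: Wed (+2) ✓  2069: Thu (+1)  2070: Fri (+1)  2071: Sat (+1)  2072: Mon (+2)
  2073: Tue (+1)  2074: Wed (+1) ✓  2075: Thu (+1)  2076: Sat (+2)
Wednesday years: 2035, 2040, 2046, 2057, 2063, 2068, 2074 — 7 in total.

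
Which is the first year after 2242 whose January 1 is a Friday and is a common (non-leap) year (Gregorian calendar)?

2247

Jan 1 advances by 2 weekdays after a leap year and by 1 after a common year.
2242: Jan 1 is Saturday.
2243: Sunday
2244: Monday (leap)
2245: Wednesday
2246: Thursday
2247: Friday
2247 begins on a Friday and is a common year.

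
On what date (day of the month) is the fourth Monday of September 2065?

28

September 1, 2065 is a Tuesday, so the first Monday is the 7th.
The fourth Monday is 7 + 21 = 28.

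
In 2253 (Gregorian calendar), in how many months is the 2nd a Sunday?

2

Check the 2nd of each month of 2253: Jan 2: Sun, Feb 2: Wed, Mar 2: Wed, Apr 2: Sat, May 2: Mon, Jun 2: Thu, Jul 2: Sat, Aug 2: Tue, Sep 2: Fri, Oct 2: Sun, Nov 2: Wed, Dec 2: Fri.
Sunday occurs in January, October — 2 months.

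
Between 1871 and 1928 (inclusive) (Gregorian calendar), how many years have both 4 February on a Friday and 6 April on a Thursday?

2

Check each year's weekday for 4 February and 6 April:
  1871: Sat/Thu  1872: Sun/Sat  1873: Tue/Sun  1874: Wed/Mon  1875: Thu/Tue  1876: Fri/Thu ✓  1877: Sun/Fri  1878: Mon/Sat  1879: Tue/Sun  1880: Wed/Tue  1881: Fri/Wed  1882: Sat/Thu  1883: Sun/Fri  1884: Mon/Sun  …(30 more)…  1915: Thu/Tue  1916: Fri/Thu ✓  1917: Sun/Fri  1918: Mon/Sat  1919: Tue/Sun  1920: Wed/Tue  1921: Fri/Wed  1922: Sat/Thu  1923: Sun/Fri  1924: Mon/Sun  1925: Wed/Mon  1926: Thu/Tue  1927: Fri/Wed  1928: Sat/Fri
Both conditions hold in: 1876, 1916 — 2.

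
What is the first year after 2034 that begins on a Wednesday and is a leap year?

2048

Jan 1 advances by 2 weekdays after a leap year and by 1 after a common year.
2034: Jan 1 is Sunday.
2035: Monday
2036: Tuesday (leap)
2037: Thursday
2038: Friday
2039: Saturday
2040: Sunday (leap)
2041: Tuesday
2042: Wednesday
2043: Thursday
2044: Friday (leap)
2045: Sunday
2046: Monday
2047: Tuesday
2048: Wednesday (leap)
2048 begins on a Wednesday and is a leap year.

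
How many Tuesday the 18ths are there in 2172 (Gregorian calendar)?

Check the 18th of each month of 2172: Jan 18: Sat, Feb 18: Tue, Mar 18: Wed, Apr 18: Sat, May 18: Mon, Jun 18: Thu, Jul 18: Sat, Aug 18: Tue, Sep 18: Fri, Oct 18: Sun, Nov 18: Wed, Dec 18: Fri.
Tuesday occurs in February, August — 2 months.

2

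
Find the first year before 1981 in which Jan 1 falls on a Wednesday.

1975

Jan 1 advances by 2 weekdays after a leap year and by 1 after a common year.
1981: Jan 1 is Thursday.
1980: Tuesday (leap)
1979: Monday
1978: Sunday
1977: Saturday
1976: Thursday (leap)
1975: Wednesday
1975 begins on a Wednesday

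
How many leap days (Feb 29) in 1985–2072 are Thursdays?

Leap years in 1985–2072: 22 of them.
Feb 29 weekday advances by 5 (mod 7) from one leap year to the next four years later (or differs when a century non-leap intervenes).
Leap-day weekdays: 1988:Mon 1992:Sat 1996:Thu✓ 2000:Tue 2004:Sun 2008:Fri 2012:Wed 2016:Mon 2020:Sat 2024:Thu✓ 2028:Tue 2032:Sun 2036:Fri 2040:Wed 2044:Mon 2048:Sat 2052:Thu✓ 2056:Tue 2060:Sun 2064:Fri 2068:Wed 2072:Mon
Thursday: 1996, 2024, 2052 → 3.

3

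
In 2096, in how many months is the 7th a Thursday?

Check the 7th of each month of 2096: Jan 7: Sat, Feb 7: Tue, Mar 7: Wed, Apr 7: Sat, May 7: Mon, Jun 7: Thu, Jul 7: Sat, Aug 7: Tue, Sep 7: Fri, Oct 7: Sun, Nov 7: Wed, Dec 7: Fri.
Thursday occurs in June — 1 month.

1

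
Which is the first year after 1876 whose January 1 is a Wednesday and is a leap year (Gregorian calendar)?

1896

Jan 1 advances by 2 weekdays after a leap year and by 1 after a common year.
1876: Jan 1 is Saturday (leap).
1877: Monday
1878: Tuesday
1879: Wednesday
1880: Thursday (leap)
1881: Saturday
1882: Sunday
1883: Monday
1884: Tuesday (leap)
1885: Thursday
1886: Friday
1887: Saturday
1888: Sunday (leap)
1889: Tuesday
1890: Wednesday
1891: Thursday
1892: Friday (leap)
1893: Sunday
1894: Monday
1895: Tuesday
1896: Wednesday (leap)
1896 begins on a Wednesday and is a leap year.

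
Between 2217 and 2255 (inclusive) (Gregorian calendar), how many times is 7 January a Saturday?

5

Track 7 January's weekday year by year (advancing +1, or +2 across a Feb 29):
  2217: Tue  2218: Wed (+1)  2219: Thu (+1)  2220: Fri (+1)  2221: Sun (+2)
  2222: Mon (+1)  2223: Tue (+1)  2224: Wed (+1)  2225: Fri (+2)  2226: Sat (+1) ✓
  2227: Sun (+1)  2228: Mon (+1)  2229: Wed (+2)  2230: Thu (+1)  … (11 more years) …
  2242: Fri (+1)  2243: Sat (+1) ✓  2244: Sun (+1)  2245: Tue (+2)  2246: Wed (+1)
  2247: Thu (+1)  2248: Fri (+1)  2249: Sun (+2)  2250: Mon (+1)  2251: Tue (+1)
  2252: Wed (+1)  2253: Fri (+2)  2254: Sat (+1) ✓  2255: Sun (+1)
Saturday years: 2226, 2232, 2237, 2243, 2254 — 5 in total.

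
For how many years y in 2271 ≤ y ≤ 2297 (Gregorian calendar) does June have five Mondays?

June has 30 days; it has five Mondays when Monday falls among the first (month-length − 28) days — i.e. when June 1 is one of Monday/Sunday.
June 1 by year: 2271:Thu 2272:Sat 2273:Sun✓ 2274:Mon✓ 2275:Tue 2276:Thu 2277:Fri 2278:Sat 2279:Sun✓ 2280:Tue 2281:Wed 2282:Thu 2283:Fri 2284:Sun✓ 2285:Mon✓ 2286:Tue 2287:Wed 2288:Fri 2289:Sat 2290:Sun✓ 2291:Mon✓ 2292:Wed 2293:Thu 2294:Fri 2295:Sat 2296:Mon✓ 2297:Tue
Years with five Mondays: 2273, 2274, 2279, 2284, 2285, 2290, 2291, 2296 → 8.

8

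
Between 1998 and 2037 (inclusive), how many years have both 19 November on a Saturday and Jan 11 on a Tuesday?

Check each year's weekday for 19 November and Jan 11:
  1998: Thu/Sun  1999: Fri/Mon  2000: Sun/Tue  2001: Mon/Thu  2002: Tue/Fri  2003: Wed/Sat  2004: Fri/Sun  2005: Sat/Tue ✓  2006: Sun/Wed  2007: Mon/Thu  2008: Wed/Fri  2009: Thu/Sun  2010: Fri/Mon  2011: Sat/Tue ✓  …(12 more)…  2024: Tue/Thu  2025: Wed/Sat  2026: Thu/Sun  2027: Fri/Mon  2028: Sun/Tue  2029: Mon/Thu  2030: Tue/Fri  2031: Wed/Sat  2032: Fri/Sun  2033: Sat/Tue ✓  2034: Sun/Wed  2035: Mon/Thu  2036: Wed/Fri  2037: Thu/Sun
Both conditions hold in: 2005, 2011, 2022, 2033 — 4.

4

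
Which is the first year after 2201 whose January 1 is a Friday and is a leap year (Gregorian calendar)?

Jan 1 advances by 2 weekdays after a leap year and by 1 after a common year.
2201: Jan 1 is Thursday.
2202: Friday
2203: Saturday
2204: Sunday (leap)
2205: Tuesday
2206: Wednesday
2207: Thursday
2208: Friday (leap)
2208 begins on a Friday and is a leap year.

2208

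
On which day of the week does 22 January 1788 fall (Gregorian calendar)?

Tuesday

January 1, 1788 is a Tuesday.
January 22 is day 22 of the year, i.e. 21 days after Jan 1.
21 mod 7 = 0, so advance 0 weekdays from Tuesday: Tuesday.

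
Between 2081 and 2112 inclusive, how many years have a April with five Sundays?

April has 30 days; it has five Sundays when Sunday falls among the first (month-length − 28) days — i.e. when April 1 is one of Sunday/Saturday.
April 1 by year: 2081:Tue 2082:Wed 2083:Thu 2084:Sat✓ 2085:Sun✓ 2086:Mon 2087:Tue 2088:Thu 2089:Fri 2090:Sat✓ 2091:Sun✓ 2092:Tue 2093:Wed 2094:Thu 2095:Fri 2096:Sun✓ 2097:Mon 2098:Tue 2099:Wed 2100:Thu 2101:Fri 2102:Sat✓ 2103:Sun✓ 2104:Tue 2105:Wed 2106:Thu 2107:Fri 2108:Sun✓ 2109:Mon 2110:Tue 2111:Wed 2112:Fri
Years with five Sundays: 2084, 2085, 2090, 2091, 2096, 2102, 2103, 2108 → 8.

8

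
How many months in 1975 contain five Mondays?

A month of length L has five Mondays iff its first Monday is on day ≤ L−28 (so day 1–3 in a 31-day month, 1–2 in a 30-day month, day 1 in a leap February).
Checking each month of 1975: Jan starts Wed (31d); Feb starts Sat (28d); Mar starts Sat (31d) ✓; Apr starts Tue (30d); May starts Thu (31d); Jun starts Sun (30d) ✓; Jul starts Tue (31d); Aug starts Fri (31d); Sep starts Mon (30d) ✓; Oct starts Wed (31d); Nov starts Sat (30d); Dec starts Mon (31d) ✓.
Five-Monday months: March, June, September, December → 4.

4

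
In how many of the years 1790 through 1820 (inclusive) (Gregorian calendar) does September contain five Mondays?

September has 30 days; it has five Mondays when Monday falls among the first (month-length − 28) days — i.e. when September 1 is one of Monday/Sunday.
September 1 by year: 1790:Wed 1791:Thu 1792:Sat 1793:Sun✓ 1794:Mon✓ 1795:Tue 1796:Thu 1797:Fri 1798:Sat 1799:Sun✓ 1800:Mon✓ 1801:Tue 1802:Wed 1803:Thu 1804:Sat 1805:Sun✓ 1806:Mon✓ 1807:Tue 1808:Thu 1809:Fri 1810:Sat 1811:Sun✓ 1812:Tue 1813:Wed 1814:Thu 1815:Fri 1816:Sun✓ 1817:Mon✓ 1818:Tue 1819:Wed 1820:Fri
Years with five Mondays: 1793, 1794, 1799, 1800, 1805, 1806, 1811, 1816, 1817 → 9.

9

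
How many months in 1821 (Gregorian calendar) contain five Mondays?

A month of length L has five Mondays iff its first Monday is on day ≤ L−28 (so day 1–3 in a 31-day month, 1–2 in a 30-day month, day 1 in a leap February).
Checking each month of 1821: Jan starts Mon (31d) ✓; Feb starts Thu (28d); Mar starts Thu (31d); Apr starts Sun (30d) ✓; May starts Tue (31d); Jun starts Fri (30d); Jul starts Sun (31d) ✓; Aug starts Wed (31d); Sep starts Sat (30d); Oct starts Mon (31d) ✓; Nov starts Thu (30d); Dec starts Sat (31d) ✓.
Five-Monday months: January, April, July, October, December → 5.

5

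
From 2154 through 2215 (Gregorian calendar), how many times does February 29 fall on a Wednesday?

Leap years in 2154–2215: 14 of them.
Feb 29 weekday advances by 5 (mod 7) from one leap year to the next four years later (or differs when a century non-leap intervenes).
Leap-day weekdays: 2156:Sun 2160:Fri 2164:Wed✓ 2168:Mon 2172:Sat 2176:Thu 2180:Tue 2184:Sun 2188:Fri 2192:Wed✓ 2196:Mon 2204:Wed✓ 2208:Mon 2212:Sat
Wednesday: 2164, 2192, 2204 → 3.

3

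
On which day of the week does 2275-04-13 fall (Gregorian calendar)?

Tuesday

January 1, 2275 is a Friday.
April 13 is day 103 of the year, i.e. 102 days after Jan 1.
102 mod 7 = 4, so advance 4 weekdays from Friday: Tuesday.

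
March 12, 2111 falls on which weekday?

January 1, 2111 is a Thursday.
March 12 is day 71 of the year, i.e. 70 days after Jan 1.
70 mod 7 = 0, so advance 0 weekdays from Thursday: Thursday.

Thursday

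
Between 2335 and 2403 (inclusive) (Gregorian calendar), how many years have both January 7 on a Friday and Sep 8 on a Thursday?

7

Check each year's weekday for January 7 and Sep 8:
  2335: Mon/Sun  2336: Tue/Tue  2337: Thu/Wed  2338: Fri/Thu ✓  2339: Sat/Fri  2340: Sun/Sun  2341: Tue/Mon  2342: Wed/Tue  2343: Thu/Wed  2344: Fri/Fri  2345: Sun/Sat  2346: Mon/Sun  2347: Tue/Mon  2348: Wed/Wed  …(41 more)…  2390: Sun/Sat  2391: Mon/Sun  2392: Tue/Tue  2393: Thu/Wed  2394: Fri/Thu ✓  2395: Sat/Fri  2396: Sun/Sun  2397: Tue/Mon  2398: Wed/Tue  2399: Thu/Wed  2400: Fri/Fri  2401: Sun/Sat  2402: Mon/Sun  2403: Tue/Mon
Both conditions hold in: 2338, 2349, 2355, 2366, 2377, 2383, 2394 — 7.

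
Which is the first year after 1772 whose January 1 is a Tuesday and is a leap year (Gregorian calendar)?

1788

Jan 1 advances by 2 weekdays after a leap year and by 1 after a common year.
1772: Jan 1 is Wednesday (leap).
1773: Friday
1774: Saturday
1775: Sunday
1776: Monday (leap)
1777: Wednesday
1778: Thursday
1779: Friday
1780: Saturday (leap)
1781: Monday
1782: Tuesday
1783: Wednesday
1784: Thursday (leap)
1785: Saturday
1786: Sunday
1787: Monday
1788: Tuesday (leap)
1788 begins on a Tuesday and is a leap year.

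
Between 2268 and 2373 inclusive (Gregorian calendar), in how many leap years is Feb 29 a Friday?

Leap years in 2268–2373: 26 of them.
Feb 29 weekday advances by 5 (mod 7) from one leap year to the next four years later (or differs when a century non-leap intervenes).
Leap-day weekdays: 2268:Sat 2272:Thu 2276:Tue 2280:Sun 2284:Fri✓ 2288:Wed 2292:Mon 2296:Sat 2304:Mon 2308:Sat 2312:Thu 2316:Tue 2320:Sun 2324:Fri✓ 2328:Wed 2332:Mon 2336:Sat 2340:Thu 2344:Tue 2348:Sun 2352:Fri✓ 2356:Wed 2360:Mon 2364:Sat 2368:Thu 2372:Tue
Friday: 2284, 2324, 2352 → 3.

3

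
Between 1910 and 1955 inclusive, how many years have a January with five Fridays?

January has 31 days; it has five Fridays when Friday falls among the first (month-length − 28) days — i.e. when January 1 is one of Friday/Thursday/Wednesday.
January 1 by year: 1910:Sat 1911:Sun 1912:Mon 1913:Wed✓ 1914:Thu✓ 1915:Fri✓ 1916:Sat 1917:Mon 1918:Tue 1919:Wed✓ 1920:Thu✓ 1921:Sat 1922:Sun 1923:Mon 1924:Tue …(16 more)… 1941:Wed✓ 1942:Thu✓ 1943:Fri✓ 1944:Sat 1945:Mon 1946:Tue 1947:Wed✓ 1948:Thu✓ 1949:Sat 1950:Sun 1951:Mon 1952:Tue 1953:Thu✓ 1954:Fri✓ 1955:Sat
Years with five Fridays: 1913, 1914, 1915, 1919, 1920, 1925, 1926, 1930, 1931, 1932, 1936, 1937, 1941, 1942, 1943, 1947, 1948, 1953, 1954 → 19.

19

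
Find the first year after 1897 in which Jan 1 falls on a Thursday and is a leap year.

Jan 1 advances by 2 weekdays after a leap year and by 1 after a common year.
1897: Jan 1 is Friday.
1898: Saturday
1899: Sunday
1900: Monday
1901: Tuesday
1902: Wednesday
1903: Thursday
1904: Friday (leap)
1905: Sunday
1906: Monday
1907: Tuesday
1908: Wednesday (leap)
1909: Friday
1910: Saturday
1911: Sunday
1912: Monday (leap)
1913: Wednesday
1914: Thursday
1915: Friday
1916: Saturday (leap)
1917: Monday
1918: Tuesday
1919: Wednesday
1920: Thursday (leap)
1920 begins on a Thursday and is a leap year.

1920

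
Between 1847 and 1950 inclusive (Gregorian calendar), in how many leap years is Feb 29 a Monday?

4

Leap years in 1847–1950: 25 of them.
Feb 29 weekday advances by 5 (mod 7) from one leap year to the next four years later (or differs when a century non-leap intervenes).
Leap-day weekdays: 1848:Tue 1852:Sun 1856:Fri 1860:Wed 1864:Mon✓ 1868:Sat 1872:Thu 1876:Tue 1880:Sun 1884:Fri 1888:Wed 1892:Mon✓ 1896:Sat 1904:Mon✓ 1908:Sat 1912:Thu 1916:Tue 1920:Sun 1924:Fri 1928:Wed 1932:Mon✓ 1936:Sat 1940:Thu 1944:Tue 1948:Sun
Monday: 1864, 1892, 1904, 1932 → 4.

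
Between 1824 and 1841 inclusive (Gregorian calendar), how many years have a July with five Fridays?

9

July has 31 days; it has five Fridays when Friday falls among the first (month-length − 28) days — i.e. when July 1 is one of Friday/Thursday/Wednesday.
July 1 by year: 1824:Thu✓ 1825:Fri✓ 1826:Sat 1827:Sun 1828:Tue 1829:Wed✓ 1830:Thu✓ 1831:Fri✓ 1832:Sun 1833:Mon 1834:Tue 1835:Wed✓ 1836:Fri✓ 1837:Sat 1838:Sun 1839:Mon 1840:Wed✓ 1841:Thu✓
Years with five Fridays: 1824, 1825, 1829, 1830, 1831, 1835, 1836, 1840, 1841 → 9.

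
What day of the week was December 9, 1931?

January 1, 1931 is a Thursday.
December 9 is day 343 of the year, i.e. 342 days after Jan 1.
342 mod 7 = 6, so advance 6 weekdays from Thursday: Wednesday.

Wednesday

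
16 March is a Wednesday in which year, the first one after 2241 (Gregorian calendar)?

2242

From one year to the next, a fixed date's weekday advances by 1, or by 2 when a Feb 29 lies between the two dates.
2241: March 16 is Tuesday.
2242: Wednesday (+1)
16 March falls on a Wednesday in 2242.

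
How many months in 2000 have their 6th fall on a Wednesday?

Check the 6th of each month of 2000: Jan 6: Thu, Feb 6: Sun, Mar 6: Mon, Apr 6: Thu, May 6: Sat, Jun 6: Tue, Jul 6: Thu, Aug 6: Sun, Sep 6: Wed, Oct 6: Fri, Nov 6: Mon, Dec 6: Wed.
Wednesday occurs in September, December — 2 months.

2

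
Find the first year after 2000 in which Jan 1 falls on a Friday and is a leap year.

2016

Jan 1 advances by 2 weekdays after a leap year and by 1 after a common year.
2000: Jan 1 is Saturday (leap).
2001: Monday
2002: Tuesday
2003: Wednesday
2004: Thursday (leap)
2005: Saturday
2006: Sunday
2007: Monday
2008: Tuesday (leap)
2009: Thursday
2010: Friday
2011: Saturday
2012: Sunday (leap)
2013: Tuesday
2014: Wednesday
2015: Thursday
2016: Friday (leap)
2016 begins on a Friday and is a leap year.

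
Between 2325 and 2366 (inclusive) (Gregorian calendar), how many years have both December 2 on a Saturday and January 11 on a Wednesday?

Check each year's weekday for December 2 and January 11:
  2325: Wed/Sun  2326: Thu/Mon  2327: Fri/Tue  2328: Sun/Wed  2329: Mon/Fri  2330: Tue/Sat  2331: Wed/Sun  2332: Fri/Mon  2333: Sat/Wed ✓  2334: Sun/Thu  2335: Mon/Fri  2336: Wed/Sat  2337: Thu/Mon  2338: Fri/Tue  …(14 more)…  2353: Wed/Sun  2354: Thu/Mon  2355: Fri/Tue  2356: Sun/Wed  2357: Mon/Fri  2358: Tue/Sat  2359: Wed/Sun  2360: Fri/Mon  2361: Sat/Wed ✓  2362: Sun/Thu  2363: Mon/Fri  2364: Wed/Sat  2365: Thu/Mon  2366: Fri/Tue
Both conditions hold in: 2333, 2339, 2350, 2361 — 4.

4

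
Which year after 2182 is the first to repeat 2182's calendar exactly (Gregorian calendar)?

2193

Two years share a calendar iff Jan 1 falls on the same weekday and both are leap or both are common. 2182: Jan 1 is Tuesday, common year.
2183: Jan 1 Wednesday, common
2184: Jan 1 Thursday, leap
2185: Jan 1 Saturday, common
2186: Jan 1 Sunday, common
2187: Jan 1 Monday, common
2188: Jan 1 Tuesday, leap
2189: Jan 1 Thursday, common
2190: Jan 1 Friday, common
2191: Jan 1 Saturday, common
2192: Jan 1 Sunday, leap
2193: Jan 1 Tuesday, common
2193 matches on both conditions.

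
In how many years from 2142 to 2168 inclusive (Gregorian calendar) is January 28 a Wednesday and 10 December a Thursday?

Check each year's weekday for January 28 and 10 December:
  2142: Sun/Mon  2143: Mon/Tue  2144: Tue/Thu  2145: Thu/Fri  2146: Fri/Sat  2147: Sat/Sun  2148: Sun/Tue  2149: Tue/Wed  2150: Wed/Thu ✓  2151: Thu/Fri  2152: Fri/Sun  2153: Sun/Mon  2154: Mon/Tue  2155: Tue/Wed  2156: Wed/Fri  2157: Fri/Sat  2158: Sat/Sun  2159: Sun/Mon  2160: Mon/Wed  2161: Wed/Thu ✓  2162: Thu/Fri  2163: Fri/Sat  2164: Sat/Mon  2165: Mon/Tue  2166: Tue/Wed  2167: Wed/Thu ✓  2168: Thu/Sat
Both conditions hold in: 2150, 2161, 2167 — 3.

3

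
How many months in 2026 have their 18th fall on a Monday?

Check the 18th of each month of 2026: Jan 18: Sun, Feb 18: Wed, Mar 18: Wed, Apr 18: Sat, May 18: Mon, Jun 18: Thu, Jul 18: Sat, Aug 18: Tue, Sep 18: Fri, Oct 18: Sun, Nov 18: Wed, Dec 18: Fri.
Monday occurs in May — 1 month.

1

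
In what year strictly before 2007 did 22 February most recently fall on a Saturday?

2003

From one year to the next, a fixed date's weekday advances by 1, or by 2 when a Feb 29 lies between the two dates.
2007: February 22 is Thursday.
2006: Wednesday (−1)
2005: Tuesday (−1)
2004: Sunday (−2)
2003: Saturday (−1)
22 February falls on a Saturday in 2003.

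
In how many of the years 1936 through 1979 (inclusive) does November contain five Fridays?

12

November has 30 days; it has five Fridays when Friday falls among the first (month-length − 28) days — i.e. when November 1 is one of Friday/Thursday.
November 1 by year: 1936:Sun 1937:Mon 1938:Tue 1939:Wed 1940:Fri✓ 1941:Sat 1942:Sun 1943:Mon 1944:Wed 1945:Thu✓ 1946:Fri✓ 1947:Sat 1948:Mon 1949:Tue 1950:Wed …(14 more)… 1965:Mon 1966:Tue 1967:Wed 1968:Fri✓ 1969:Sat 1970:Sun 1971:Mon 1972:Wed 1973:Thu✓ 1974:Fri✓ 1975:Sat 1976:Mon 1977:Tue 1978:Wed 1979:Thu✓
Years with five Fridays: 1940, 1945, 1946, 1951, 1956, 1957, 1962, 1963, 1968, 1973, 1974, 1979 → 12.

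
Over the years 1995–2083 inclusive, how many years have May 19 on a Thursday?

Track May 19's weekday year by year (advancing +1, or +2 across a Feb 29):
  1995: Fri  1996: Sun (+2)  1997: Mon (+1)  1998: Tue (+1)  1999: Wed (+1)
  2000: Fri (+2)  2001: Sat (+1)  2002: Sun (+1)  2003: Mon (+1)  2004: Wed (+2)
  2005: Thu (+1) ✓  2006: Fri (+1)  2007: Sat (+1)  2008: Mon (+2)  … (61 more years) …
  2070: Mon (+1)  2071: Tue (+1)  2072: Thu (+2) ✓  2073: Fri (+1)  2074: Sat (+1)
  2075: Sun (+1)  2076: Tue (+2)  2077: Wed (+1)  2078: Thu (+1) ✓  2079: Fri (+1)
  2080: Sun (+2)  2081: Mon (+1)  2082: Tue (+1)  2083: Wed (+1)
Thursday years: 2005, 2011, 2016, 2022, 2033, 2039, 2044, 2050, 2061, 2067, 2072, 2078 — 12 in total.

12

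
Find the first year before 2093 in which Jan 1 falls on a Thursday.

Jan 1 advances by 2 weekdays after a leap year and by 1 after a common year.
2093: Jan 1 is Thursday.
2092: Tuesday (leap)
2091: Monday
2090: Sunday
2089: Saturday
2088: Thursday (leap)
2088 begins on a Thursday

2088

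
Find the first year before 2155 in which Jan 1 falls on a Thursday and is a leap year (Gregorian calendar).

Jan 1 advances by 2 weekdays after a leap year and by 1 after a common year.
2155: Jan 1 is Wednesday.
2154: Tuesday
2153: Monday
2152: Saturday (leap)
2151: Friday
2150: Thursday
2149: Wednesday
2148: Monday (leap)
2147: Sunday
2146: Saturday
2145: Friday
2144: Wednesday (leap)
2143: Tuesday
2142: Monday
2141: Sunday
2140: Friday (leap)
2139: Thursday
2138: Wednesday
2137: Tuesday
2136: Sunday (leap)
2135: Saturday
2134: Friday
2133: Thursday
2132: Tuesday (leap)
2131: Monday
2130: Sunday
2129: Saturday
2128: Thursday (leap)
2128 begins on a Thursday and is a leap year.

2128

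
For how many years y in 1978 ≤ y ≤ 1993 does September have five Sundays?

5

September has 30 days; it has five Sundays when Sunday falls among the first (month-length − 28) days — i.e. when September 1 is one of Sunday/Saturday.
September 1 by year: 1978:Fri 1979:Sat✓ 1980:Mon 1981:Tue 1982:Wed 1983:Thu 1984:Sat✓ 1985:Sun✓ 1986:Mon 1987:Tue 1988:Thu 1989:Fri 1990:Sat✓ 1991:Sun✓ 1992:Tue 1993:Wed
Years with five Sundays: 1979, 1984, 1985, 1990, 1991 → 5.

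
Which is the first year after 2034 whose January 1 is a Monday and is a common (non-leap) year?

2035

Jan 1 advances by 2 weekdays after a leap year and by 1 after a common year.
2034: Jan 1 is Sunday.
2035: Monday
2035 begins on a Monday and is a common year.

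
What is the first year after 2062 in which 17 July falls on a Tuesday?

From one year to the next, a fixed date's weekday advances by 1, or by 2 when a Feb 29 lies between the two dates.
2062: July 17 is Monday.
2063: Tuesday (+1)
17 July falls on a Tuesday in 2063.

2063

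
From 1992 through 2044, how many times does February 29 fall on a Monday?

Leap years in 1992–2044: 14 of them.
Feb 29 weekday advances by 5 (mod 7) from one leap year to the next four years later (or differs when a century non-leap intervenes).
Leap-day weekdays: 1992:Sat 1996:Thu 2000:Tue 2004:Sun 2008:Fri 2012:Wed 2016:Mon✓ 2020:Sat 2024:Thu 2028:Tue 2032:Sun 2036:Fri 2040:Wed 2044:Mon✓
Monday: 2016, 2044 → 2.

2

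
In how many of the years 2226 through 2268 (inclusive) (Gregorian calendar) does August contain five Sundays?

18

August has 31 days; it has five Sundays when Sunday falls among the first (month-length − 28) days — i.e. when August 1 is one of Sunday/Saturday/Friday.
August 1 by year: 2226:Tue 2227:Wed 2228:Fri✓ 2229:Sat✓ 2230:Sun✓ 2231:Mon 2232:Wed 2233:Thu 2234:Fri✓ 2235:Sat✓ 2236:Mon 2237:Tue 2238:Wed 2239:Thu 2240:Sat✓ …(13 more)… 2254:Tue 2255:Wed 2256:Fri✓ 2257:Sat✓ 2258:Sun✓ 2259:Mon 2260:Wed 2261:Thu 2262:Fri✓ 2263:Sat✓ 2264:Mon 2265:Tue 2266:Wed 2267:Thu 2268:Sat✓
Years with five Sundays: 2228, 2229, 2230, 2234, 2235, 2240, 2241, 2245, 2246, 2247, 2251, 2252, 2256, 2257, 2258, 2262, 2263, 2268 → 18.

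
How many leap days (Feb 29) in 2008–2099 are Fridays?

Leap years in 2008–2099: 23 of them.
Feb 29 weekday advances by 5 (mod 7) from one leap year to the next four years later (or differs when a century non-leap intervenes).
Leap-day weekdays: 2008:Fri✓ 2012:Wed 2016:Mon 2020:Sat 2024:Thu 2028:Tue 2032:Sun 2036:Fri✓ 2040:Wed 2044:Mon 2048:Sat 2052:Thu 2056:Tue 2060:Sun 2064:Fri✓ 2068:Wed 2072:Mon 2076:Sat 2080:Thu 2084:Tue 2088:Sun 2092:Fri✓ 2096:Wed
Friday: 2008, 2036, 2064, 2092 → 4.

4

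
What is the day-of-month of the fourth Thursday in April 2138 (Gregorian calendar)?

24

April 1, 2138 is a Tuesday, so the first Thursday is the 3rd.
The fourth Thursday is 3 + 21 = 24.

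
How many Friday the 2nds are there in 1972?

Check the 2nd of each month of 1972: Jan 2: Sun, Feb 2: Wed, Mar 2: Thu, Apr 2: Sun, May 2: Tue, Jun 2: Fri, Jul 2: Sun, Aug 2: Wed, Sep 2: Sat, Oct 2: Mon, Nov 2: Thu, Dec 2: Sat.
Friday occurs in June — 1 month.

1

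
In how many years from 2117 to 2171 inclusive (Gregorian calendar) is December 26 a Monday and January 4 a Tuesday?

Check each year's weekday for December 26 and January 4:
  2117: Sun/Mon  2118: Mon/Tue ✓  2119: Tue/Wed  2120: Thu/Thu  2121: Fri/Sat  2122: Sat/Sun  2123: Sun/Mon  2124: Tue/Tue  2125: Wed/Thu  2126: Thu/Fri  2127: Fri/Sat  2128: Sun/Sun  2129: Mon/Tue ✓  2130: Tue/Wed  …(27 more)…  2158: Tue/Wed  2159: Wed/Thu  2160: Fri/Fri  2161: Sat/Sun  2162: Sun/Mon  2163: Mon/Tue ✓  2164: Wed/Wed  2165: Thu/Fri  2166: Fri/Sat  2167: Sat/Sun  2168: Mon/Mon  2169: Tue/Wed  2170: Wed/Thu  2171: Thu/Fri
Both conditions hold in: 2118, 2129, 2135, 2146, 2157, 2163 — 6.

6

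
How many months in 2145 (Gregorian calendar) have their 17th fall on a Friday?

2

Check the 17th of each month of 2145: Jan 17: Sun, Feb 17: Wed, Mar 17: Wed, Apr 17: Sat, May 17: Mon, Jun 17: Thu, Jul 17: Sat, Aug 17: Tue, Sep 17: Fri, Oct 17: Sun, Nov 17: Wed, Dec 17: Fri.
Friday occurs in September, December — 2 months.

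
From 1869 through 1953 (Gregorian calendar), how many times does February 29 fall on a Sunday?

3

Leap years in 1869–1953: 20 of them.
Feb 29 weekday advances by 5 (mod 7) from one leap year to the next four years later (or differs when a century non-leap intervenes).
Leap-day weekdays: 1872:Thu 1876:Tue 1880:Sun✓ 1884:Fri 1888:Wed 1892:Mon 1896:Sat 1904:Mon 1908:Sat 1912:Thu 1916:Tue 1920:Sun✓ 1924:Fri 1928:Wed 1932:Mon 1936:Sat 1940:Thu 1944:Tue 1948:Sun✓ 1952:Fri
Sunday: 1880, 1920, 1948 → 3.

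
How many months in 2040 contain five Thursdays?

4

A month of length L has five Thursdays iff its first Thursday is on day ≤ L−28 (so day 1–3 in a 31-day month, 1–2 in a 30-day month, day 1 in a leap February).
Checking each month of 2040: Jan starts Sun (31d); Feb starts Wed (29d); Mar starts Thu (31d) ✓; Apr starts Sun (30d); May starts Tue (31d) ✓; Jun starts Fri (30d); Jul starts Sun (31d); Aug starts Wed (31d) ✓; Sep starts Sat (30d); Oct starts Mon (31d); Nov starts Thu (30d) ✓; Dec starts Sat (31d).
Five-Thursday months: March, May, August, November → 4.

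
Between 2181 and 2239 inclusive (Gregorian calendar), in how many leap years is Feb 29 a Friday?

2

Leap years in 2181–2239: 13 of them.
Feb 29 weekday advances by 5 (mod 7) from one leap year to the next four years later (or differs when a century non-leap intervenes).
Leap-day weekdays: 2184:Sun 2188:Fri✓ 2192:Wed 2196:Mon 2204:Wed 2208:Mon 2212:Sat 2216:Thu 2220:Tue 2224:Sun 2228:Fri✓ 2232:Wed 2236:Mon
Friday: 2188, 2228 → 2.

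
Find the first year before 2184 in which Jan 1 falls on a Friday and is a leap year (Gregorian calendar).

2168

Jan 1 advances by 2 weekdays after a leap year and by 1 after a common year.
2184: Jan 1 is Thursday (leap).
2183: Wednesday
2182: Tuesday
2181: Monday
2180: Saturday (leap)
2179: Friday
2178: Thursday
2177: Wednesday
2176: Monday (leap)
2175: Sunday
2174: Saturday
2173: Friday
2172: Wednesday (leap)
2171: Tuesday
2170: Monday
2169: Sunday
2168: Friday (leap)
2168 begins on a Friday and is a leap year.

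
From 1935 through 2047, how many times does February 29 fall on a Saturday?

4

Leap years in 1935–2047: 28 of them.
Feb 29 weekday advances by 5 (mod 7) from one leap year to the next four years later (or differs when a century non-leap intervenes).
Leap-day weekdays: 1936:Sat✓ 1940:Thu 1944:Tue 1948:Sun 1952:Fri 1956:Wed 1960:Mon 1964:Sat✓ 1968:Thu 1972:Tue 1976:Sun 1980:Fri 1984:Wed 1988:Mon 1992:Sat✓ 1996:Thu 2000:Tue 2004:Sun 2008:Fri 2012:Wed 2016:Mon 2020:Sat✓ 2024:Thu 2028:Tue 2032:Sun 2036:Fri 2040:Wed 2044:Mon
Saturday: 1936, 1964, 1992, 2020 → 4.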